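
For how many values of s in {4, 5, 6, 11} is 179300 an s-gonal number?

1

s = 4: P(4, 423) = 178929 and P(4, 424) = 179776; 179300 is not s-gonal.
s = 5: P(5, 345) = 178365 and P(5, 346) = 179401; 179300 is not s-gonal.
s = 6: P(6, 299) = 178503 and P(6, 300) = 179700; 179300 is not s-gonal.
s = 11: P(11, 200) = 179300. ✓
Hits: s ∈ {11} → 1.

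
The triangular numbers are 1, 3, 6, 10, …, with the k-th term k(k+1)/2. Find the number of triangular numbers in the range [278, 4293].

The n-th triangular number is n(n+1)/2.
Smallest index with value ≥ 278: n = 24 (giving 300).
Largest index with value ≤ 4293: n = 92 (giving 4278).
Indices 24 through 92: 69 terms.

69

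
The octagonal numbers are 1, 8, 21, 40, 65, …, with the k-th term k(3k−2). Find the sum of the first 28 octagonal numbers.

Σ i(3i−2) = 3Σi² − 2Σi over i = 1..28.
Σi = 406 and Σi² = 7714.
3·7714 − 2·406 = 22330.

22330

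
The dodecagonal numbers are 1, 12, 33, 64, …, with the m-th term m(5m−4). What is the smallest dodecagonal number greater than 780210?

Solve n(5n−4) > 780210 for integer n.
The largest n with value ≤ 780210 is 395 (since 778545 ≤ 780210 < 782496), so the first above is n = 396, value 782496.

782496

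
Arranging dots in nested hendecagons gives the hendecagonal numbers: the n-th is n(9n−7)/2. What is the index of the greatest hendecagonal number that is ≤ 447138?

315

Solve n(9n−7)/2 ≤ 447138 for integer n.
n = 315 gives 445410 ≤ 447138, while n = 316 gives 448246 > 447138; so the answer is index 315.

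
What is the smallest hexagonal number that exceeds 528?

Solve n(2n−1) > 528 for integer n.
The largest n with value ≤ 528 is 16 (since 496 ≤ 528 < 561), so the first above is n = 17, value 561.

561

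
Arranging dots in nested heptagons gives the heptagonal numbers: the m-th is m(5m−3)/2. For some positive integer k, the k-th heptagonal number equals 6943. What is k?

Set n(5n−3)/2 = 6943, giving 5n² − 3n − 13886 = 0.
The discriminant is 9 + 40·6943 = 277729, and √277729 = 527.
So n = (3 + 527) / 10 = 530/10 = 53.

53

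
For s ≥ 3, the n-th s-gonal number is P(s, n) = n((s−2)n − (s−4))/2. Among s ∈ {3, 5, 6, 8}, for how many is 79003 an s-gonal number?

s = 3: P(3, 397) = 79003. ✓
s = 5: P(5, 229) = 78547 and P(5, 230) = 79235; 79003 is not s-gonal.
s = 6: P(6, 199) = 79003. ✓
s = 8: P(8, 162) = 78408 and P(8, 163) = 79381; 79003 is not s-gonal.
Hits: s ∈ {3, 6} → 2.

2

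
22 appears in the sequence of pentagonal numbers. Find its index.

Set n(3n−1)/2 = 22, giving 3n² − n − 44 = 0.
So n = (1 + 23) / 6 = 24/6 = 4.

4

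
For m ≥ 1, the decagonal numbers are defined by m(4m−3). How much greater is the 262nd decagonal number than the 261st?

Consecutive decagonal numbers differ by 8n − 7: here 8·262 − 7 = 2089.

2089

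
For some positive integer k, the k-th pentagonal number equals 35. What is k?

Set n(3n−1)/2 = 35, giving 3n² − n − 70 = 0.
So n = (1 + 29) / 6 = 30/6 = 5.

5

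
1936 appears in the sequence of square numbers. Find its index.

We need n² = 1936, so n = √1936 = 44.
Check: 44² = 1936. ✓

44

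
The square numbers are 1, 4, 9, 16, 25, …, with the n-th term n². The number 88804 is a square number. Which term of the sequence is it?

We need n² = 88804, so n = √88804 = 298.

298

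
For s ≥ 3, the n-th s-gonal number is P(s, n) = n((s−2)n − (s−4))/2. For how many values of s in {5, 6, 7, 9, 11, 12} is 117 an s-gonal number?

s = 5: P(5, 9) = 117. ✓
s = 6: P(6, 7) = 91 and P(6, 8) = 120; 117 is not s-gonal.
s = 7: P(7, 7) = 112 and P(7, 8) = 148; 117 is not s-gonal.
s = 9: P(9, 6) = 111 and P(9, 7) = 154; 117 is not s-gonal.
s = 11: P(11, 5) = 95 and P(11, 6) = 141; 117 is not s-gonal.
s = 12: P(12, 5) = 105 and P(12, 6) = 156; 117 is not s-gonal.
Hits: s ∈ {5} → 1.

1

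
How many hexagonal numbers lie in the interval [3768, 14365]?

The n-th hexagonal number is n(2n−1).
Smallest index with value ≥ 3768: n = 44 (giving 3828).
Largest index with value ≤ 14365: n = 85 (giving 14365).
Indices 44 through 85: 42 terms.

42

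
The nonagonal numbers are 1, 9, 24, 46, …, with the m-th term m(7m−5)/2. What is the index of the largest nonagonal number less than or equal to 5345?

39

Solve n(7n−5)/2 ≤ 5345 for integer n.
n = 39 gives 5226 ≤ 5345, while n = 40 gives 5500 > 5345; so the answer is index 39.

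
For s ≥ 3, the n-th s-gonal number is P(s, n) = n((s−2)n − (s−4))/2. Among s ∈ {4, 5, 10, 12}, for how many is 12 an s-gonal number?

2

s = 4: P(4, 3) = 9 and P(4, 4) = 16; 12 is not s-gonal.
s = 5: P(5, 3) = 12. ✓
s = 10: P(10, 2) = 10 and P(10, 3) = 27; 12 is not s-gonal.
s = 12: P(12, 2) = 12. ✓
Hits: s ∈ {5, 12} → 2.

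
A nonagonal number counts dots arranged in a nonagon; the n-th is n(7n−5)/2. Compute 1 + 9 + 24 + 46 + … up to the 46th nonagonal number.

114586

Σ i(7i−5)/2 = (7Σi² − 5Σi) / 2 over i = 1..46.
Σi = 1081 and Σi² = 33511.
(7·33511 − 5·1081) / 2 = 229172/2 = 114586.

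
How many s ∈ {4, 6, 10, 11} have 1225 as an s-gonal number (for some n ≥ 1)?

2

s = 4: P(4, 35) = 1225. ✓
s = 6: P(6, 25) = 1225. ✓
s = 10: P(10, 17) = 1105 and P(10, 18) = 1242; 1225 is not s-gonal.
s = 11: P(11, 16) = 1096 and P(11, 17) = 1241; 1225 is not s-gonal.
Hits: s ∈ {4, 6} → 2.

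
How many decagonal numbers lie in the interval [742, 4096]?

19

The n-th decagonal number is n(4n−3).
Smallest index with value ≥ 742: n = 14 (giving 742).
Largest index with value ≤ 4096: n = 32 (giving 4000).
Indices 14 through 32: 19 terms.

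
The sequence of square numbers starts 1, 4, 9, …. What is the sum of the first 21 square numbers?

3311

Σ_{i=1}^{21} i² = 21·22·43/6 = 3311.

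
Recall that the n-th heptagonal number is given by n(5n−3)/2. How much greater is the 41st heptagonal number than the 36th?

41·(5·41 − 3)/2 = 4141 and 36·(5·36 − 3)/2 = 3186.
Difference: 4141 − 3186 = 955.

955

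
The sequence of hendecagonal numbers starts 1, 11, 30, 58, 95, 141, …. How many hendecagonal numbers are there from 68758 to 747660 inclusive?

The n-th hendecagonal number is n(9n−7)/2.
Smallest index with value ≥ 68758: n = 124 (giving 68758).
Largest index with value ≤ 747660: n = 408 (giving 747660).
Indices 124 through 408: 285 terms.

285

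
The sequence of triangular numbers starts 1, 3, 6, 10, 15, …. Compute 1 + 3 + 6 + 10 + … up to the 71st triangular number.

62196

Σ i(i+1)/2 = (Σi² + Σi) / 2 over i = 1..71.
Σi = 2556 and Σi² = 121836.
(1·121836 + 1·2556) / 2 = 124392/2 = 62196.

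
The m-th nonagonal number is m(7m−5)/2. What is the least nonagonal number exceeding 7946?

Solve n(7n−5)/2 > 7946 for integer n.
The largest n with value ≤ 7946 is 48 (since 7944 ≤ 7946 < 8281), so the first above is n = 49, value 8281.

8281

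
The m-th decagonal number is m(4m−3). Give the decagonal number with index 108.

46332

The 108th decagonal number is n(4n−3) with n = 108.
108·(4·108 − 3) = 108·429 = 46332.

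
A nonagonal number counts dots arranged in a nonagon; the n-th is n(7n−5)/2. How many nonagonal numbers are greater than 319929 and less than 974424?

The n-th nonagonal number is n(7n−5)/2.
Smallest index with value > 319929: n = 303 (giving 320574).
Largest index with value < 974424: n = 527 (giving 970734).
Indices 303 through 527: 225 terms.

225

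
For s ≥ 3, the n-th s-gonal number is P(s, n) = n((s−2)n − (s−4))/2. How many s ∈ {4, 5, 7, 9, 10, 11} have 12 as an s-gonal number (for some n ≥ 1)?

s = 4: P(4, 3) = 9 and P(4, 4) = 16; 12 is not s-gonal.
s = 5: P(5, 3) = 12. ✓
s = 7: P(7, 2) = 7 and P(7, 3) = 18; 12 is not s-gonal.
s = 9: P(9, 2) = 9 and P(9, 3) = 24; 12 is not s-gonal.
s = 10: P(10, 2) = 10 and P(10, 3) = 27; 12 is not s-gonal.
s = 11: P(11, 2) = 11 and P(11, 3) = 30; 12 is not s-gonal.
Hits: s ∈ {5} → 1.

1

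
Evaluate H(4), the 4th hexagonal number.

4·(2·4 − 1) = 4·7 = 28.

28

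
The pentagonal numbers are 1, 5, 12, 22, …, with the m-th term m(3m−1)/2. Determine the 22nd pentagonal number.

The 22nd pentagonal number is n(3n−1)/2 with n = 22.
22·(3·22 − 1)/2 = 22·65/2 = 715.

715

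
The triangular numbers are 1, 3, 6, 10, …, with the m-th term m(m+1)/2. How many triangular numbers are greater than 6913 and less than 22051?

The n-th triangular number is n(n+1)/2.
Smallest index with value > 6913: n = 118 (giving 7021).
Largest index with value < 22051: n = 209 (giving 21945).
Indices 118 through 209: 92 terms.

92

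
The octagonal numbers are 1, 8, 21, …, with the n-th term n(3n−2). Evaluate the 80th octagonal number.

80·(3·80 − 2) = 80·238 = 19040.

19040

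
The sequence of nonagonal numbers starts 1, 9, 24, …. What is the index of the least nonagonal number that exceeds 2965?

30

Solve n(7n−5)/2 > 2965 for integer n.
The largest n with value ≤ 2965 is 29 (since 2871 ≤ 2965 < 3075), so the first above is n = 30, value 3075.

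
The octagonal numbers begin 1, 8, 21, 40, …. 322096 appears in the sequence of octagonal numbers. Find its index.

328

Set n(3n−2) = 322096, giving 3n² − 2n − 322096 = 0.
The discriminant is 4 + 12·322096 = 3865156, and √3865156 = 1966.
So n = (2 + 1966) / 6 = 1968/6 = 328.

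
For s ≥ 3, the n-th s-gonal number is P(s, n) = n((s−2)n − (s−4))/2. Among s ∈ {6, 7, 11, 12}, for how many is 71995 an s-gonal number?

1

s = 6: P(6, 189) = 71253 and P(6, 190) = 72010; 71995 is not s-gonal.
s = 7: P(7, 170) = 71995. ✓
s = 11: P(11, 126) = 71001 and P(11, 127) = 72136; 71995 is not s-gonal.
s = 12: P(12, 120) = 71520 and P(12, 121) = 72721; 71995 is not s-gonal.
Hits: s ∈ {7} → 1.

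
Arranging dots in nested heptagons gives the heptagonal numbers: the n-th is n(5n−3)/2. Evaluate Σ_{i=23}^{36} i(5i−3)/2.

30408

Σ i(5i−3)/2 = (5Σi² − 3Σi) / 2 over i = 23..36.
Σi = 666 − 253 = 413 and Σi² = 16206 − 3795 = 12411.
(5·12411 − 3·413) / 2 = 60816/2 = 30408.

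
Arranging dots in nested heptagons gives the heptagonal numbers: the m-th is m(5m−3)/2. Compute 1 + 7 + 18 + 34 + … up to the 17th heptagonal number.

Σ i(5i−3)/2 = (5Σi² − 3Σi) / 2 over i = 1..17.
Σi = 153 and Σi² = 1785.
(5·1785 − 3·153) / 2 = 8466/2 = 4233.

4233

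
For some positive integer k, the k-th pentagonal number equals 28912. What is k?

139

Set n(3n−1)/2 = 28912, giving 3n² − n − 57824 = 0.
So n = (1 + 833) / 6 = 834/6 = 139.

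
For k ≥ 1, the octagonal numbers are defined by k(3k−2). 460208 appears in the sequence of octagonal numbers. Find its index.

Set n(3n−2) = 460208, giving 3n² − 2n − 460208 = 0.
The discriminant is 4 + 12·460208 = 5522500, and √5522500 = 2350.
So n = (2 + 2350) / 6 = 2352/6 = 392.
Check: 392·(3·392 − 2) = 460208. ✓

392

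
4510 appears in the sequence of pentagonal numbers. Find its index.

55

Set n(3n−1)/2 = 4510, giving 3n² − n − 9020 = 0.
So n = (1 + 329) / 6 = 330/6 = 55.
Check: 55·(3·55 − 1)/2 = 4510. ✓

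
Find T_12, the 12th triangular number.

78

The 12th triangular number is n(n+1)/2 with n = 12.
12·13/2 = 156/2 = 78.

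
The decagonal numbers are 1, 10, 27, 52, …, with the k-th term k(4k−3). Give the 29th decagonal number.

The 29th decagonal number is n(4n−3) with n = 29.
29·(4·29 − 3) = 29·113 = 3277.

3277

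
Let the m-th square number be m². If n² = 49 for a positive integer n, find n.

7

We need n² = 49, so n = √49 = 7.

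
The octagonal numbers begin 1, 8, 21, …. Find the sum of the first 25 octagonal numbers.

15925

Σ i(3i−2) = 3Σi² − 2Σi over i = 1..25.
Σi = 325 and Σi² = 5525.
3·5525 − 2·325 = 15925.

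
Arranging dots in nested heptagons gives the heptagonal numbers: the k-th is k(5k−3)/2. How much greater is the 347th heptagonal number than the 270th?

347·(5·347 − 3)/2 = 300502 and 270·(5·270 − 3)/2 = 181845.
Difference: 300502 − 181845 = 118657.

118657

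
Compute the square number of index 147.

21609

The 147th square number is n² with n = 147.
147² = 21609.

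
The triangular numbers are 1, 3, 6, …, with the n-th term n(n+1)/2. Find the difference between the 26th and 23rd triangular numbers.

26·27/2 = 351 and 23·24/2 = 276.
Difference: 351 − 276 = 75.

75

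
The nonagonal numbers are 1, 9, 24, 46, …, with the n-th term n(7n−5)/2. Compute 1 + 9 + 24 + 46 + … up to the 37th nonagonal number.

59755

Σ i(7i−5)/2 = (7Σi² − 5Σi) / 2 over i = 1..37.
Σi = 703 and Σi² = 17575.
(7·17575 − 5·703) / 2 = 119510/2 = 59755.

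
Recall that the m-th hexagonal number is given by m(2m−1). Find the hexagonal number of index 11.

231

The 11th hexagonal number is n(2n−1) with n = 11.
11·(2·11 − 1) = 11·21 = 231.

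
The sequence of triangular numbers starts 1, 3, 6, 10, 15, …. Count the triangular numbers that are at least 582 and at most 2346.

The n-th triangular number is n(n+1)/2.
Smallest index with value ≥ 582: n = 34 (giving 595).
Largest index with value ≤ 2346: n = 68 (giving 2346).
Indices 34 through 68: 35 terms.

35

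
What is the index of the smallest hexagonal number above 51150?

Solve n(2n−1) > 51150 for integer n.
The largest n with value ≤ 51150 is 160 (since 51040 ≤ 51150 < 51681), so the first above is n = 161, value 51681.

161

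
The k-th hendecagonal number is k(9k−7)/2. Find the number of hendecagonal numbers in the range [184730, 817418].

The n-th hendecagonal number is n(9n−7)/2.
Smallest index with value ≥ 184730: n = 203 (giving 184730).
Largest index with value ≤ 817418: n = 426 (giving 815151).
Indices 203 through 426: 224 terms.

224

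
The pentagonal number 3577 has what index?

49

Set n(3n−1)/2 = 3577, giving 3n² − n − 7154 = 0.
The discriminant is 1 + 24·3577 = 85849, and √85849 = 293.
So n = (1 + 293) / 6 = 294/6 = 49.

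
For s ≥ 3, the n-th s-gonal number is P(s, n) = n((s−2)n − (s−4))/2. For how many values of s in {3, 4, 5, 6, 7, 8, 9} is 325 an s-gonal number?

3

s = 3: P(3, 25) = 325. ✓
s = 4: P(4, 18) = 324 and P(4, 19) = 361; 325 is not s-gonal.
s = 5: P(5, 14) = 287 and P(5, 15) = 330; 325 is not s-gonal.
s = 6: P(6, 13) = 325. ✓
s = 7: P(7, 11) = 286 and P(7, 12) = 342; 325 is not s-gonal.
s = 8: P(8, 10) = 280 and P(8, 11) = 341; 325 is not s-gonal.
s = 9: P(9, 10) = 325. ✓
Hits: s ∈ {3, 6, 9} → 3.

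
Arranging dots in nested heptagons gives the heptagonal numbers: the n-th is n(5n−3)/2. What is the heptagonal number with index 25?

1525

The 25th heptagonal number is n(5n−3)/2 with n = 25.
25·(5·25 − 3)/2 = 25·122/2 = 25·61 = 1525.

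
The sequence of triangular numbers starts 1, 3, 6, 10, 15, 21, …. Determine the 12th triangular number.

12·13/2 = 156/2 = 78.

78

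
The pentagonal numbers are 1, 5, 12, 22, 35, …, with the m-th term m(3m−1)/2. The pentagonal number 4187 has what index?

Set n(3n−1)/2 = 4187, giving 3n² − n − 8374 = 0.
So n = (1 + 317) / 6 = 318/6 = 53.
Check: 53·(3·53 − 1)/2 = 4187. ✓

53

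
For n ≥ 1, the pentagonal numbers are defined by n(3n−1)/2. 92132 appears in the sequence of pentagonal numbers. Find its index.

248

Set n(3n−1)/2 = 92132, giving 3n² − n − 184264 = 0.
The discriminant is 1 + 24·92132 = 2211169, and √2211169 = 1487.
So n = (1 + 1487) / 6 = 1488/6 = 248.
Check: 248·(3·248 − 1)/2 = 92132. ✓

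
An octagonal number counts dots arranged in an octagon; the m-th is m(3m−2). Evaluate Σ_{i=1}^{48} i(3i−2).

Σ i(3i−2) = 3Σi² − 2Σi over i = 1..48.
Σi = 1176 and Σi² = 38024.
3·38024 − 2·1176 = 111720.

111720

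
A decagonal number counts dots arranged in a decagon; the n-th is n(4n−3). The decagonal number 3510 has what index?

30

Set n(4n−3) = 3510, giving 4n² − 3n − 3510 = 0.
The discriminant is 9 + 16·3510 = 56169, and √56169 = 237.
So n = (3 + 237) / 8 = 240/8 = 30.
Check: 30·(4·30 − 3) = 3510. ✓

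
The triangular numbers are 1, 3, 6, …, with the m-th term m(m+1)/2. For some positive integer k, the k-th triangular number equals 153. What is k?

Set n(n+1)/2 = 153, giving n² + n − 306 = 0.
The discriminant is 1 + 8·153 = 1225, and √1225 = 35.
So n = (-1 + 35) / 2 = 34/2 = 17.

17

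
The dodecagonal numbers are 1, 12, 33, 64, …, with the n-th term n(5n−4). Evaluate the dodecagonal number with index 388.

751168

The 388th dodecagonal number is n(5n−4) with n = 388.
388·(5·388 − 4) = 388·1936 = 751168.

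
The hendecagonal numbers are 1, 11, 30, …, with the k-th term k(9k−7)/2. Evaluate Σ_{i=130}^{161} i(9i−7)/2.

3044496

Σ i(9i−7)/2 = (9Σi² − 7Σi) / 2 over i = 130..161.
Σi = 13041 − 8385 = 4656 and Σi² = 1404081 − 723905 = 680176.
(9·680176 − 7·4656) / 2 = 6088992/2 = 3044496.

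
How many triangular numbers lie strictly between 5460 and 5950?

4

The n-th triangular number is n(n+1)/2.
Smallest index with value > 5460: n = 105 (giving 5565).
Largest index with value < 5950: n = 108 (giving 5886).
Indices 105 through 108: 4 terms.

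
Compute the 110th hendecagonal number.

54065

110·(9·110 − 7)/2 = 110·983/2 = 54065.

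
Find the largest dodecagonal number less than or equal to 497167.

Solve n(5n−4) ≤ 497167 for integer n.
n = 315 gives 494865 ≤ 497167, while n = 316 gives 498016 > 497167; so the answer is 494865.

494865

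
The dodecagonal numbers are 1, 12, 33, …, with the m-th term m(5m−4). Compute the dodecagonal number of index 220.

The 220th dodecagonal number is n(5n−4) with n = 220.
220·(5·220 − 4) = 220·1096 = 241120.

241120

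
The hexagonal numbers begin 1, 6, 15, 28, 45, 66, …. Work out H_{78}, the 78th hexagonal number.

12090

78·(2·78 − 1) = 78·155 = 12090.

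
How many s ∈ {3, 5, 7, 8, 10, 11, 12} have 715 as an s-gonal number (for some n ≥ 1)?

2

s = 3: P(3, 37) = 703 and P(3, 38) = 741; 715 is not s-gonal.
s = 5: P(5, 22) = 715. ✓
s = 7: P(7, 17) = 697 and P(7, 18) = 783; 715 is not s-gonal.
s = 8: P(8, 15) = 645 and P(8, 16) = 736; 715 is not s-gonal.
s = 10: P(10, 13) = 637 and P(10, 14) = 742; 715 is not s-gonal.
s = 11: P(11, 13) = 715. ✓
s = 12: P(12, 12) = 672 and P(12, 13) = 793; 715 is not s-gonal.
Hits: s ∈ {5, 11} → 2.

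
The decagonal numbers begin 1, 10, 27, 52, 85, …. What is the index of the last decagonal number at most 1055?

Solve n(4n−3) ≤ 1055 for integer n.
n = 16 gives 976 ≤ 1055, while n = 17 gives 1105 > 1055; so the answer is index 16.

16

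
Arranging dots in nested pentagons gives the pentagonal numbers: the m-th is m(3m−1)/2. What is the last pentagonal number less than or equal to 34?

Solve n(3n−1)/2 ≤ 34 for integer n.
n = 4 gives 22 ≤ 34, while n = 5 gives 35 > 34; so the answer is 22.

22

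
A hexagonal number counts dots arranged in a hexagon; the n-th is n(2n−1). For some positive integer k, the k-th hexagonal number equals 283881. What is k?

Set n(2n−1) = 283881, giving 2n² − n − 283881 = 0.
So n = (1 + 1507) / 4 = 1508/4 = 377.

377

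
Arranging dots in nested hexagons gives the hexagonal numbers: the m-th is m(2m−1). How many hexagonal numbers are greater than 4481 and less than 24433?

The n-th hexagonal number is n(2n−1).
Smallest index with value > 4481: n = 48 (giving 4560).
Largest index with value < 24433: n = 110 (giving 24090).
Indices 48 through 110: 63 terms.

63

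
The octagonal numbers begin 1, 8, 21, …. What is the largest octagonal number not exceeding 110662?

110208

Solve n(3n−2) ≤ 110662 for integer n.
n = 192 gives 110208 ≤ 110662, while n = 193 gives 111361 > 110662; so the answer is 110208.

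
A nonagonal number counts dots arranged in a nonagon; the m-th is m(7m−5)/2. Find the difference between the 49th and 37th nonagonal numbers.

3582

49·(7·49 − 5)/2 = 8281 and 37·(7·37 − 5)/2 = 4699.
Difference: 8281 − 4699 = 3582.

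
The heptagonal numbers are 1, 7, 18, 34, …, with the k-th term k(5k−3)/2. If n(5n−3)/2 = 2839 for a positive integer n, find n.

34

Set n(5n−3)/2 = 2839, giving 5n² − 3n − 5678 = 0.
The discriminant is 9 + 40·2839 = 113569, and √113569 = 337.
So n = (3 + 337) / 10 = 340/10 = 34.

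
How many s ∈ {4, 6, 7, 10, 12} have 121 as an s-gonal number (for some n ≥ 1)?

1

s = 4: P(4, 11) = 121. ✓
s = 6: P(6, 8) = 120 and P(6, 9) = 153; 121 is not s-gonal.
s = 7: P(7, 7) = 112 and P(7, 8) = 148; 121 is not s-gonal.
s = 10: P(10, 5) = 85 and P(10, 6) = 126; 121 is not s-gonal.
s = 12: P(12, 5) = 105 and P(12, 6) = 156; 121 is not s-gonal.
Hits: s ∈ {4} → 1.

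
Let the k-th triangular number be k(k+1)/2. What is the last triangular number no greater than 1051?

1035

Solve n(n+1)/2 ≤ 1051 for integer n.
n = 45 gives 1035 ≤ 1051, while n = 46 gives 1081 > 1051; so the answer is 1035.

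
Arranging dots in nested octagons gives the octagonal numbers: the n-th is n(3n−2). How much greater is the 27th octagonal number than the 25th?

308

27·(3·27 − 2) = 2133 and 25·(3·25 − 2) = 1825.
Difference: 2133 − 1825 = 308.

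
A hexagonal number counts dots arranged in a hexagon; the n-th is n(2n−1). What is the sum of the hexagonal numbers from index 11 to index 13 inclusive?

Σ i(2i−1) = 2Σi² − Σi over i = 11..13.
Σi = 91 − 55 = 36 and Σi² = 819 − 385 = 434.
2·434 − 1·36 = 832.

832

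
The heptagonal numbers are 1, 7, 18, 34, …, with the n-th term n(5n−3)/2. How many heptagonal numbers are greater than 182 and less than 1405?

16

The n-th heptagonal number is n(5n−3)/2.
Smallest index with value > 182: n = 9 (giving 189).
Largest index with value < 1405: n = 24 (giving 1404).
Indices 9 through 24: 16 terms.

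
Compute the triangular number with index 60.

1830

The 60th triangular number is n(n+1)/2 with n = 60.
60·61/2 = 3660/2 = 1830.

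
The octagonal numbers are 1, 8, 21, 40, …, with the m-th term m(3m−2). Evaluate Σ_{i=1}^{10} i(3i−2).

Σ i(3i−2) = 3Σi² − 2Σi over i = 1..10.
Σi = 55 and Σi² = 385.
3·385 − 2·55 = 1045.

1045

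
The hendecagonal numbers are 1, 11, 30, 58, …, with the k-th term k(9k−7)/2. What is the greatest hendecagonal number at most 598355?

Solve n(9n−7)/2 ≤ 598355 for integer n.
n = 365 gives 598235 ≤ 598355, while n = 366 gives 601521 > 598355; so the answer is 598235.

598235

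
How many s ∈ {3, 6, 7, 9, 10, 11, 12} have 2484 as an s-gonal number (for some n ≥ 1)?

1

s = 3: P(3, 69) = 2415 and P(3, 70) = 2485; 2484 is not s-gonal.
s = 6: P(6, 35) = 2415 and P(6, 36) = 2556; 2484 is not s-gonal.
s = 7: P(7, 31) = 2356 and P(7, 32) = 2512; 2484 is not s-gonal.
s = 9: P(9, 27) = 2484. ✓
s = 10: P(10, 25) = 2425 and P(10, 26) = 2626; 2484 is not s-gonal.
s = 11: P(11, 23) = 2300 and P(11, 24) = 2508; 2484 is not s-gonal.
s = 12: P(12, 22) = 2332 and P(12, 23) = 2553; 2484 is not s-gonal.
Hits: s ∈ {9} → 1.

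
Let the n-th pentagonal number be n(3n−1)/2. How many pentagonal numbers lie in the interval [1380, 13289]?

64

The n-th pentagonal number is n(3n−1)/2.
Smallest index with value ≥ 1380: n = 31 (giving 1426).
Largest index with value ≤ 13289: n = 94 (giving 13207).
Indices 31 through 94: 64 terms.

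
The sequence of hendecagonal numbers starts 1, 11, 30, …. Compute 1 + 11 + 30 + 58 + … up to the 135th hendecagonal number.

3699540

Σ i(9i−7)/2 = (9Σi² − 7Σi) / 2 over i = 1..135.
Σi = 9180 and Σi² = 829260.
(9·829260 − 7·9180) / 2 = 7399080/2 = 3699540.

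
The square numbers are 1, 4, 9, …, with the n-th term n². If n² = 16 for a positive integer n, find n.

We need n² = 16, so n = √16 = 4.

4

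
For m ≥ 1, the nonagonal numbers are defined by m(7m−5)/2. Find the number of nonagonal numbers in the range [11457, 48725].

The n-th nonagonal number is n(7n−5)/2.
Smallest index with value ≥ 11457: n = 58 (giving 11629).
Largest index with value ≤ 48725: n = 118 (giving 48439).
Indices 58 through 118: 61 terms.

61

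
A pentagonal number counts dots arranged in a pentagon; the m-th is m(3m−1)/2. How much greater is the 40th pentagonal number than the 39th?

Consecutive pentagonal numbers differ by 3n − 2: here 3·40 − 2 = 118.

118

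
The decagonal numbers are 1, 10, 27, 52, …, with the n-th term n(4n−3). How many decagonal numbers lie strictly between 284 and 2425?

The n-th decagonal number is n(4n−3).
Smallest index with value > 284: n = 9 (giving 297).
Largest index with value < 2425: n = 24 (giving 2232).
Indices 9 through 24: 16 terms.

16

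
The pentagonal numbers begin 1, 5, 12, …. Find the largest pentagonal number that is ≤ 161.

145

Solve n(3n−1)/2 ≤ 161 for integer n.
n = 10 gives 145 ≤ 161, while n = 11 gives 176 > 161; so the answer is 145.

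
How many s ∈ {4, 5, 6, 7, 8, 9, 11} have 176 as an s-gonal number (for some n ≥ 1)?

s = 4: P(4, 13) = 169 and P(4, 14) = 196; 176 is not s-gonal.
s = 5: P(5, 11) = 176. ✓
s = 6: P(6, 9) = 153 and P(6, 10) = 190; 176 is not s-gonal.
s = 7: P(7, 8) = 148 and P(7, 9) = 189; 176 is not s-gonal.
s = 8: P(8, 8) = 176. ✓
s = 9: P(9, 7) = 154 and P(9, 8) = 204; 176 is not s-gonal.
s = 11: P(11, 6) = 141 and P(11, 7) = 196; 176 is not s-gonal.
Hits: s ∈ {5, 8} → 2.

2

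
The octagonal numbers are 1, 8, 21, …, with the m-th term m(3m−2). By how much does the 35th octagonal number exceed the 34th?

205

Consecutive octagonal numbers differ by 6n − 5: here 6·35 − 5 = 205.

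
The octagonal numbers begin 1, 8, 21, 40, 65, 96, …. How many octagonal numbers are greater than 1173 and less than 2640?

9

The n-th octagonal number is n(3n−2).
Smallest index with value > 1173: n = 21 (giving 1281).
Largest index with value < 2640: n = 29 (giving 2465).
Indices 21 through 29: 9 terms.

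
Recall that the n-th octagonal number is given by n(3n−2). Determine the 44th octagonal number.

5720

The 44th octagonal number is n(3n−2) with n = 44.
44·(3·44 − 2) = 44·130 = 5720.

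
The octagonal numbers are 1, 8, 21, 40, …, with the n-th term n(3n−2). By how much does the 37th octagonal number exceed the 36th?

Consecutive octagonal numbers differ by 6n − 5: here 6·37 − 5 = 217.

217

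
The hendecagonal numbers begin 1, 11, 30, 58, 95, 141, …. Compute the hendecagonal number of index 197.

173951

The 197th hendecagonal number is n(9n−7)/2 with n = 197.
197·(9·197 − 7)/2 = 197·1766/2 = 197·883 = 173951.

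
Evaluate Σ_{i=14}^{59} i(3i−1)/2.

Σ i(3i−1)/2 = (3Σi² − Σi) / 2 over i = 14..59.
Σi = 1770 − 91 = 1679 and Σi² = 70210 − 819 = 69391.
(3·69391 − 1·1679) / 2 = 206494/2 = 103247.

103247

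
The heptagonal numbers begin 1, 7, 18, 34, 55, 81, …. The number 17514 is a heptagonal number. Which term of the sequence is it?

84

Set n(5n−3)/2 = 17514, giving 5n² − 3n − 35028 = 0.
The discriminant is 9 + 40·17514 = 700569, and √700569 = 837.
So n = (3 + 837) / 10 = 840/10 = 84.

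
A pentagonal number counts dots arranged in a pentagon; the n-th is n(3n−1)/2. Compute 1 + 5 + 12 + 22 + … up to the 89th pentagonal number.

Σ i(3i−1)/2 = (3Σi² − Σi) / 2 over i = 1..89.
Σi = 4005 and Σi² = 238965.
(3·238965 − 1·4005) / 2 = 712890/2 = 356445.

356445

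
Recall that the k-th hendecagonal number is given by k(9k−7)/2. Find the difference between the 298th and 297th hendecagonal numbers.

2674

Consecutive hendecagonal numbers differ by 9n − 8: here 9·298 − 8 = 2674.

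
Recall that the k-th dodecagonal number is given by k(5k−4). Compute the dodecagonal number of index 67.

The 67th dodecagonal number is n(5n−4) with n = 67.
67·(5·67 − 4) = 67·331 = 22177.

22177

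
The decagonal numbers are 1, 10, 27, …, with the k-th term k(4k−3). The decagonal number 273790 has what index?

262

Set n(4n−3) = 273790, giving 4n² − 3n − 273790 = 0.
The discriminant is 9 + 16·273790 = 4380649, and √4380649 = 2093.
So n = (3 + 2093) / 8 = 2096/8 = 262.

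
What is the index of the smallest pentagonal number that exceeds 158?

11

Solve n(3n−1)/2 > 158 for integer n.
The largest n with value ≤ 158 is 10 (since 145 ≤ 158 < 176), so the first above is n = 11, value 176.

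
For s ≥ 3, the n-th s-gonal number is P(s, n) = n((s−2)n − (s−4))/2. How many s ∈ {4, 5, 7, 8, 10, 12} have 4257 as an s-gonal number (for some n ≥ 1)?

1

s = 4: P(4, 65) = 4225 and P(4, 66) = 4356; 4257 is not s-gonal.
s = 5: P(5, 53) = 4187 and P(5, 54) = 4347; 4257 is not s-gonal.
s = 7: P(7, 41) = 4141 and P(7, 42) = 4347; 4257 is not s-gonal.
s = 8: P(8, 38) = 4256 and P(8, 39) = 4485; 4257 is not s-gonal.
s = 10: P(10, 33) = 4257. ✓
s = 12: P(12, 29) = 4089 and P(12, 30) = 4380; 4257 is not s-gonal.
Hits: s ∈ {10} → 1.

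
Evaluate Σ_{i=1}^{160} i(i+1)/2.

Σ i(i+1)/2 = (Σi² + Σi) / 2 over i = 1..160.
Σi = 12880 and Σi² = 1378160.
(1·1378160 + 1·12880) / 2 = 1391040/2 = 695520.

695520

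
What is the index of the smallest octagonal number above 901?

18

Solve n(3n−2) > 901 for integer n.
The largest n with value ≤ 901 is 17 (since 833 ≤ 901 < 936), so the first above is n = 18, value 936.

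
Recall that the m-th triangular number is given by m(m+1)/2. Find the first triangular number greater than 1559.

1596

Solve n(n+1)/2 > 1559 for integer n.
The largest n with value ≤ 1559 is 55 (since 1540 ≤ 1559 < 1596), so the first above is n = 56, value 1596.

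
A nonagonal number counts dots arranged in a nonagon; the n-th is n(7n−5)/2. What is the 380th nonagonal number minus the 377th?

7941

380·(7·380 − 5)/2 = 504450 and 377·(7·377 − 5)/2 = 496509.
Difference: 504450 − 496509 = 7941.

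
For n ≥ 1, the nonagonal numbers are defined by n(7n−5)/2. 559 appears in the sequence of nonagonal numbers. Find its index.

13

Set n(7n−5)/2 = 559, giving 7n² − 5n − 1118 = 0.
The discriminant is 25 + 56·559 = 31329, and √31329 = 177.
So n = (5 + 177) / 14 = 182/14 = 13.
Check: 13·(7·13 − 5)/2 = 559. ✓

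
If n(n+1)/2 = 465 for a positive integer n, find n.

Set n(n+1)/2 = 465, giving n² + n − 930 = 0.
The discriminant is 1 + 8·465 = 3721, and √3721 = 61.
So n = (-1 + 61) / 2 = 60/2 = 30.
Check: 30·31/2 = 465. ✓

30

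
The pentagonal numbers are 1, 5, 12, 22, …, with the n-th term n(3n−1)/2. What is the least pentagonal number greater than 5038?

5192

Solve n(3n−1)/2 > 5038 for integer n.
The largest n with value ≤ 5038 is 58 (since 5017 ≤ 5038 < 5192), so the first above is n = 59, value 5192.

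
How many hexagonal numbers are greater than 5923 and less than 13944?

29

The n-th hexagonal number is n(2n−1).
Smallest index with value > 5923: n = 55 (giving 5995).
Largest index with value < 13944: n = 83 (giving 13695).
Indices 55 through 83: 29 terms.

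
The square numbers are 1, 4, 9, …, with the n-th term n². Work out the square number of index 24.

24² = 576.

576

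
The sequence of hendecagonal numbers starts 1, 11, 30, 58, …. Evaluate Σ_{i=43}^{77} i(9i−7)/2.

Σ i(9i−7)/2 = (9Σi² − 7Σi) / 2 over i = 43..77.
Σi = 3003 − 903 = 2100 and Σi² = 155155 − 25585 = 129570.
(9·129570 − 7·2100) / 2 = 1151430/2 = 575715.

575715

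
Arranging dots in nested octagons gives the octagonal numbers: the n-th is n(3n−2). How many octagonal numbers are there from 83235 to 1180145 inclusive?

The n-th octagonal number is n(3n−2).
Smallest index with value ≥ 83235: n = 167 (giving 83333).
Largest index with value ≤ 1180145: n = 627 (giving 1178133).
Indices 167 through 627: 461 terms.

461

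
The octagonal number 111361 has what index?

Set n(3n−2) = 111361, giving 3n² − 2n − 111361 = 0.
The discriminant is 4 + 12·111361 = 1336336, and √1336336 = 1156.
So n = (2 + 1156) / 6 = 1158/6 = 193.

193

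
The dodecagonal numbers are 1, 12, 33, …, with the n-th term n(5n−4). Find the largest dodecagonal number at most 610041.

607609

Solve n(5n−4) ≤ 610041 for integer n.
n = 349 gives 607609 ≤ 610041, while n = 350 gives 611100 > 610041; so the answer is 607609.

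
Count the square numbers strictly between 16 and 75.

4

The n-th square number is n².
Smallest index with value > 16: n = 5 (giving 25).
Largest index with value < 75: n = 8 (giving 64).
Indices 5 through 8: 4 terms.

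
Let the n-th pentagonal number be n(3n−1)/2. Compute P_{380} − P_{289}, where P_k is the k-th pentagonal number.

380·(3·380 − 1)/2 = 216410 and 289·(3·289 − 1)/2 = 125137.
Difference: 216410 − 125137 = 91273.

91273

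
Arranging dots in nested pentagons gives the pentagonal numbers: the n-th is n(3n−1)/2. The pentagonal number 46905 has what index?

177

Set n(3n−1)/2 = 46905, giving 3n² − n − 93810 = 0.
So n = (1 + 1061) / 6 = 1062/6 = 177.
Check: 177·(3·177 − 1)/2 = 46905. ✓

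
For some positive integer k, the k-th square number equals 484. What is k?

We need n² = 484, so n = √484 = 22.

22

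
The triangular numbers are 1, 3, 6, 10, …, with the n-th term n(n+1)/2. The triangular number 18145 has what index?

190

Set n(n+1)/2 = 18145, giving n² + n − 36290 = 0.
So n = (-1 + 381) / 2 = 380/2 = 190.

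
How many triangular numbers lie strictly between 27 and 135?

9

The n-th triangular number is n(n+1)/2.
Smallest index with value > 27: n = 7 (giving 28).
Largest index with value < 135: n = 15 (giving 120).
Indices 7 through 15: 9 terms.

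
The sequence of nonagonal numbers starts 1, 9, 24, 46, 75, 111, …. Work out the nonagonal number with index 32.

3504

The 32nd nonagonal number is n(7n−5)/2 with n = 32.
32·(7·32 − 5)/2 = 32·219/2 = 3504.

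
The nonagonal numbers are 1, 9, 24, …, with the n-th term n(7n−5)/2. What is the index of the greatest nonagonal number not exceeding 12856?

60

Solve n(7n−5)/2 ≤ 12856 for integer n.
n = 60 gives 12450 ≤ 12856, while n = 61 gives 12871 > 12856; so the answer is index 60.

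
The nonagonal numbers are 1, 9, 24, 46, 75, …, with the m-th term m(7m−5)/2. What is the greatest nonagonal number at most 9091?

Solve n(7n−5)/2 ≤ 9091 for integer n.
n = 51 gives 8976 ≤ 9091, while n = 52 gives 9334 > 9091; so the answer is 8976.

8976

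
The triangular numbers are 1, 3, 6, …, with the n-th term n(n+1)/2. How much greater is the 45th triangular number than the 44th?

Consecutive triangular numbers differ by n: T_{45} − T_{44} = 45.

45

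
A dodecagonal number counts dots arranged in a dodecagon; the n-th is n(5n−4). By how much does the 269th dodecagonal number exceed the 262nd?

18557

269·(5·269 − 4) = 360729 and 262·(5·262 − 4) = 342172.
Difference: 360729 − 342172 = 18557.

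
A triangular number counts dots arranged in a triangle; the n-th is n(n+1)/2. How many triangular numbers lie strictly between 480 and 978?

13

The n-th triangular number is n(n+1)/2.
Smallest index with value > 480: n = 31 (giving 496).
Largest index with value < 978: n = 43 (giving 946).
Indices 31 through 43: 13 terms.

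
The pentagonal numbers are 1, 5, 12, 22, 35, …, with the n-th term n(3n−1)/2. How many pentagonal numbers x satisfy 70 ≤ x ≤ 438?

11

The n-th pentagonal number is n(3n−1)/2.
Smallest index with value ≥ 70: n = 7 (giving 70).
Largest index with value ≤ 438: n = 17 (giving 425).
Indices 7 through 17: 11 terms.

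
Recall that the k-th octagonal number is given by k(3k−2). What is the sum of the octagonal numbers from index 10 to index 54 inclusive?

Σ i(3i−2) = 3Σi² − 2Σi over i = 10..54.
Σi = 1485 − 45 = 1440 and Σi² = 53955 − 285 = 53670.
3·53670 − 2·1440 = 158130.

158130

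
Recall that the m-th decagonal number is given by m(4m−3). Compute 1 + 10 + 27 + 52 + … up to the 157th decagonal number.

5172051

Σ i(4i−3) = 4Σi² − 3Σi over i = 1..157.
Σi = 12403 and Σi² = 1302315.
4·1302315 − 3·12403 = 5172051.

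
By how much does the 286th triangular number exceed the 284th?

571

286·287/2 = 41041 and 284·285/2 = 40470.
Difference: 41041 − 40470 = 571.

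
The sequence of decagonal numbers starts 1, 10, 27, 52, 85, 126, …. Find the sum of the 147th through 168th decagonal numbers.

Σ i(4i−3) = 4Σi² − 3Σi over i = 147..168.
Σi = 14196 − 10731 = 3465 and Σi² = 1594684 − 1048061 = 546623.
4·546623 − 3·3465 = 2176097.

2176097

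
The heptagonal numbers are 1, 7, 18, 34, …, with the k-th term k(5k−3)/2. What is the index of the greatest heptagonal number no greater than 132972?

230

Solve n(5n−3)/2 ≤ 132972 for integer n.
n = 230 gives 131905 ≤ 132972, while n = 231 gives 133056 > 132972; so the answer is index 230.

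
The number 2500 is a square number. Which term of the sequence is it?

We need n² = 2500, so n = √2500 = 50.
Check: 50² = 2500. ✓

50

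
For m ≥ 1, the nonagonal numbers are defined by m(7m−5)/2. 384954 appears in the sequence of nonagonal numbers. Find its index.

Set n(7n−5)/2 = 384954, giving 7n² − 5n − 769908 = 0.
So n = (5 + 4643) / 14 = 4648/14 = 332.

332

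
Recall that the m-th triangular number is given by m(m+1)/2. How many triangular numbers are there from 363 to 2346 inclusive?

The n-th triangular number is n(n+1)/2.
Smallest index with value ≥ 363: n = 27 (giving 378).
Largest index with value ≤ 2346: n = 68 (giving 2346).
Indices 27 through 68: 42 terms.

42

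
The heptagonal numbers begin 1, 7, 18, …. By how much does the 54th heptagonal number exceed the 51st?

783

54·(5·54 − 3)/2 = 7209 and 51·(5·51 − 3)/2 = 6426.
Difference: 7209 − 6426 = 783.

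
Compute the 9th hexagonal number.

9·(2·9 − 1) = 9·17 = 153.

153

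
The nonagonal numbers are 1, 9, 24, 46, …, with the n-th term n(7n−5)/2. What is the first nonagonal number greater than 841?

Solve n(7n−5)/2 > 841 for integer n.
The largest n with value ≤ 841 is 15 (since 750 ≤ 841 < 856), so the first above is n = 16, value 856.

856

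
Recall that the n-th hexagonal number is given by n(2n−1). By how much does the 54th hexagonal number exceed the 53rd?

213

Consecutive hexagonal numbers differ by 4n − 3: here 4·54 − 3 = 213.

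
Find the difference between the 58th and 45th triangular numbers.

676

58·59/2 = 1711 and 45·46/2 = 1035.
Difference: 1711 − 1035 = 676.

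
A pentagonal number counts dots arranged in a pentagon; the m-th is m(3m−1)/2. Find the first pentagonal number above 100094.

100492

Solve n(3n−1)/2 > 100094 for integer n.
The largest n with value ≤ 100094 is 258 (since 99717 ≤ 100094 < 100492), so the first above is n = 259, value 100492.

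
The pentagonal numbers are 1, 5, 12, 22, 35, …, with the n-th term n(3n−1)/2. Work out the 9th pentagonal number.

The 9th pentagonal number is n(3n−1)/2 with n = 9.
9·(3·9 − 1)/2 = 9·26/2 = 9·13 = 117.

117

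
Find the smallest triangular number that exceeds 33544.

33670

Solve n(n+1)/2 > 33544 for integer n.
The largest n with value ≤ 33544 is 258 (since 33411 ≤ 33544 < 33670), so the first above is n = 259, value 33670.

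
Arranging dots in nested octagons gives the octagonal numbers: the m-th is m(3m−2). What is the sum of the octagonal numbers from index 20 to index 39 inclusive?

Σ i(3i−2) = 3Σi² − 2Σi over i = 20..39.
Σi = 780 − 190 = 590 and Σi² = 20540 − 2470 = 18070.
3·18070 − 2·590 = 53030.

53030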